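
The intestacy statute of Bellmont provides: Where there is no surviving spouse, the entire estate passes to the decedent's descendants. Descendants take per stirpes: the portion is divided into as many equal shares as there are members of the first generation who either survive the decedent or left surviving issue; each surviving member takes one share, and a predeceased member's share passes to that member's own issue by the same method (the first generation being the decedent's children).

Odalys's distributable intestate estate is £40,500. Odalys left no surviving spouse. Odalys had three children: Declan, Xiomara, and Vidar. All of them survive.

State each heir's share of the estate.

The entire £40,500 passes to the descendants.
That amount (£40,500) is divided into 3 shares of £13,500: Declan, Xiomara, and Vidar each take £13,500.

Declan: £13,500; Xiomara: £13,500; Vidar: £13,500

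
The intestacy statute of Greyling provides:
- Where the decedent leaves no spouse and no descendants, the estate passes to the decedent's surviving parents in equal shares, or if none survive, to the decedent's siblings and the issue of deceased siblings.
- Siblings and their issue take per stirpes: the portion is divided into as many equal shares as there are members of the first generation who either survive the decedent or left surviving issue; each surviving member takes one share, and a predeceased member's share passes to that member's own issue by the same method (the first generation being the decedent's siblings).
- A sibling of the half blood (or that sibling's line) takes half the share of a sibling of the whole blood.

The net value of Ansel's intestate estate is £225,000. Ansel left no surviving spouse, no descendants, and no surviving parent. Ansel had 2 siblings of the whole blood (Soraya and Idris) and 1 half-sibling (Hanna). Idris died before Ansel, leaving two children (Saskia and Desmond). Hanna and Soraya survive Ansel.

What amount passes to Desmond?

The entire £225,000 passes to the siblings and their issue.
Counting each half-blood sibling's line as half a unit, there are 5/2 units in £225,000, so one unit is £90,000. Whole-blood lines (Soraya and Idris) take £90,000 each; half-blood lines (Hanna) take £45,000 each.
Idris's share (£90,000) is divided into 2 shares of £45,000: Saskia and Desmond each take £45,000.

Desmond receives £45,000.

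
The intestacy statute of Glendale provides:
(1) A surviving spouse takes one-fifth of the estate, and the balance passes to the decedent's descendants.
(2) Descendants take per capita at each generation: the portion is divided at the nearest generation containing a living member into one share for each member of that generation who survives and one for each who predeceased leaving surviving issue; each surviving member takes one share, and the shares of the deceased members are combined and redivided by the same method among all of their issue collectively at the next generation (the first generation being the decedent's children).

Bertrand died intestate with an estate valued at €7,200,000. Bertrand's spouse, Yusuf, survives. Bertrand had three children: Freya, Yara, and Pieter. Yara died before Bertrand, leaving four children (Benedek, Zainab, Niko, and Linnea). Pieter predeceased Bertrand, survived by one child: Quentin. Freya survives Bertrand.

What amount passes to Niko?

Yusuf takes one-fifth of €7,200,000 = €1,440,000. The remaining €5,760,000 passes to the descendants.
The descendants' portion (€5,760,000) is divided at the children's generation into 3 shares of €1,920,000. Freya takes €1,920,000. The 2 shares of the deceased (Yara and Pieter) are combined into a pool of €3,840,000.
That pool (€3,840,000) is divided at the grandchildren's generation equally among Benedek, Zainab, Niko, Linnea, and Quentin: €768,000 each.

Niko receives €768,000.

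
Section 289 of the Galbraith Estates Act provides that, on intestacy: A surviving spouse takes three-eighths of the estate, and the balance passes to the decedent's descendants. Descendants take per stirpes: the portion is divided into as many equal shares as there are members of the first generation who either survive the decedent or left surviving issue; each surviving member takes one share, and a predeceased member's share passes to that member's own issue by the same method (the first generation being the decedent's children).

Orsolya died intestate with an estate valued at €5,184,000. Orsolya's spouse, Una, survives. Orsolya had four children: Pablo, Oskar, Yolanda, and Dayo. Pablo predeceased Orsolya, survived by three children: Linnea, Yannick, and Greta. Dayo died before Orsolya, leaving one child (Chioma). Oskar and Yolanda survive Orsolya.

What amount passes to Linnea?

Una takes three-eighths of €5,184,000 = €1,944,000. The remaining €3,240,000 passes to the descendants.
The descendants' portion (€3,240,000) is divided into 4 shares of €810,000: Oskar and Yolanda each take €810,000; Pablo's €810,000 share passes to Pablo's issue; Dayo's €810,000 share passes to Dayo's issue.
Pablo's share (€810,000) is divided into 3 shares of €270,000: Linnea, Yannick, and Greta each take €270,000.
Dayo's share (€810,000) passes entirely to Chioma.

Linnea receives €270,000.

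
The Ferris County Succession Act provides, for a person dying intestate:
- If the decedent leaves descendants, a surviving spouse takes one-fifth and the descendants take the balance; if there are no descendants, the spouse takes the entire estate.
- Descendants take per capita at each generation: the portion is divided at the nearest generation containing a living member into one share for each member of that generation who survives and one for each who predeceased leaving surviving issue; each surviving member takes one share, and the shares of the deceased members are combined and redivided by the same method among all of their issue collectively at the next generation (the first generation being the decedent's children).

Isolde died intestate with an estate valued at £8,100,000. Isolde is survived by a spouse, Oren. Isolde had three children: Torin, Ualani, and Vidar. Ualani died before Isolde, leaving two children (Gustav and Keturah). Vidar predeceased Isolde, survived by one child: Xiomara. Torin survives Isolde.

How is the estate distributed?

Oren: £1,620,000; Torin: £2,160,000; Gustav: £1,440,000; Keturah: £1,440,000; Xiomara: £1,440,000

Oren takes one-fifth of £8,100,000 = £1,620,000. The remaining £6,480,000 passes to the descendants.
The descendants' portion (£6,480,000) is divided at the children's generation into 3 shares of £2,160,000. Torin takes £2,160,000. The 2 shares of the deceased (Ualani and Vidar) are combined into a pool of £4,320,000.
That pool (£4,320,000) is divided at the grandchildren's generation equally among Gustav, Keturah, and Xiomara: £1,440,000 each.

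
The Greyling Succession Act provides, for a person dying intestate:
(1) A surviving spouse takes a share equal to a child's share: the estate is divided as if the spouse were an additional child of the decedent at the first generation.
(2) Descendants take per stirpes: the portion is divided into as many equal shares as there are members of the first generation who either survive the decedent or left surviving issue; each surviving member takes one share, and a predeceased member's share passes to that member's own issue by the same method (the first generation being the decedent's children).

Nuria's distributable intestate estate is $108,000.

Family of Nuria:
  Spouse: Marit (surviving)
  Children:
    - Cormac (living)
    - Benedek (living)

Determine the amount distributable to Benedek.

Benedek receives $36,000.

The spouse counts as an additional share at the children's level, so there are 3 primary shares of $36,000. Marit takes one such share ($36,000).
The children's combined portion ($72,000) is divided into 2 shares of $36,000: Cormac and Benedek each take $36,000.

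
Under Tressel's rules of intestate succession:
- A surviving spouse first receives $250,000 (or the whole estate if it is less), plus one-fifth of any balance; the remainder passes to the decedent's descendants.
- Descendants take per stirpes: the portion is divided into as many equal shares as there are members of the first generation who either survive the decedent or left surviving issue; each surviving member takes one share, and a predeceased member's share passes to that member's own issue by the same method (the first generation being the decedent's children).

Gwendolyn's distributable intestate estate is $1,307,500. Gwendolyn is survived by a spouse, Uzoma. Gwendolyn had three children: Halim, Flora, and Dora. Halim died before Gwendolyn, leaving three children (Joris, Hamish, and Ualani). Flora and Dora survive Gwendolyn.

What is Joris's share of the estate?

Uzoma first takes $250,000, leaving a balance of $1,057,500. Uzoma then takes one-fifth of the balance ($211,500), for a total of $461,500. The remaining $846,000 passes to the descendants.
The descendants' portion ($846,000) is divided into 3 shares of $282,000: Flora and Dora each take $282,000; Halim's $282,000 share passes to Halim's issue.
Halim's share ($282,000) is divided into 3 shares of $94,000: Joris, Hamish, and Ualani each take $94,000.

Joris receives $94,000.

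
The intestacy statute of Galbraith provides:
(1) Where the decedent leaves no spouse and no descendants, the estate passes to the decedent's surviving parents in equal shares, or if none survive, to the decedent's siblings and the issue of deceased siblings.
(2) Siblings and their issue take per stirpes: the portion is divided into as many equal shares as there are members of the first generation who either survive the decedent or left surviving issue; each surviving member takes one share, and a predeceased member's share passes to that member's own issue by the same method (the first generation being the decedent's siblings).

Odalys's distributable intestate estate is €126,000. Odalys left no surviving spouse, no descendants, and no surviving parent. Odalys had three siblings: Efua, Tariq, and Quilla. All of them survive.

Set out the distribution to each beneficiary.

The entire €126,000 passes to the siblings and their issue.
That amount (€126,000) is divided into 3 shares of €42,000: Efua, Tariq, and Quilla each take €42,000.

Efua: €42,000; Tariq: €42,000; Quilla: €42,000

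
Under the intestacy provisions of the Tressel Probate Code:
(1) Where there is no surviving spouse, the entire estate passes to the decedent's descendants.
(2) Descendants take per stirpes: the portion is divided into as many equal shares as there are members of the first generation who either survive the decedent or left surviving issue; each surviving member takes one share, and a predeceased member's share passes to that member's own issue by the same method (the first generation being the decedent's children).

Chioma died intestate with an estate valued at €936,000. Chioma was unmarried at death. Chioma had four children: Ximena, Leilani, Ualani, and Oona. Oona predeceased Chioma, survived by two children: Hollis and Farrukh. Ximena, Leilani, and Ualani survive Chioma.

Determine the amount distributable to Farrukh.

The entire €936,000 passes to the descendants.
That amount (€936,000) is divided into 4 shares of €234,000: Ximena, Leilani, and Ualani each take €234,000; Oona's €234,000 share passes to Oona's issue.
Oona's share (€234,000) is divided into 2 shares of €117,000: Hollis and Farrukh each take €117,000.

Farrukh receives €117,000.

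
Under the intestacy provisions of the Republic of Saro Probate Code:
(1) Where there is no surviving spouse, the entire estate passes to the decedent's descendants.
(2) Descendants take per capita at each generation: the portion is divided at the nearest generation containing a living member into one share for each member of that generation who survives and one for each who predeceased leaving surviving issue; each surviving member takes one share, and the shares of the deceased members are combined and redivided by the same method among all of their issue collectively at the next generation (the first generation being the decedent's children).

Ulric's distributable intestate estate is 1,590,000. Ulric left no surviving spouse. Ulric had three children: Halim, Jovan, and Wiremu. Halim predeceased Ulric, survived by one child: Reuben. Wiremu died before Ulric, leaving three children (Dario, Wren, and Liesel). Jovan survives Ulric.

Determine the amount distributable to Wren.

The entire 1,590,000 passes to the descendants.
That amount (1,590,000) is divided at the children's generation into 3 shares of 530,000. Jovan takes 530,000. The 2 shares of the deceased (Halim and Wiremu) are combined into a pool of 1,060,000.
That pool (1,060,000) is divided at the grandchildren's generation equally among Reuben, Dario, Wren, and Liesel: 265,000 each.

Wren receives 265,000.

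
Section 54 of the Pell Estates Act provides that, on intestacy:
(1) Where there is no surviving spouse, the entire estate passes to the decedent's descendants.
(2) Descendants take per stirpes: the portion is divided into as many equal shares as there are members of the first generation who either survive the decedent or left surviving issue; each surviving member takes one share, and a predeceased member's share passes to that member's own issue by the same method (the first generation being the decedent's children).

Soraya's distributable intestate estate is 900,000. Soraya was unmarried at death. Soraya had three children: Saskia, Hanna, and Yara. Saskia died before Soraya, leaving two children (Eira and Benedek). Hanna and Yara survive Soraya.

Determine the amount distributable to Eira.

Eira receives 150,000.

The entire 900,000 passes to the descendants.
That amount (900,000) is divided into 3 shares of 300,000: Hanna and Yara each take 300,000; Saskia's 300,000 share passes to Saskia's issue.
Saskia's share (300,000) is divided into 2 shares of 150,000: Eira and Benedek each take 150,000.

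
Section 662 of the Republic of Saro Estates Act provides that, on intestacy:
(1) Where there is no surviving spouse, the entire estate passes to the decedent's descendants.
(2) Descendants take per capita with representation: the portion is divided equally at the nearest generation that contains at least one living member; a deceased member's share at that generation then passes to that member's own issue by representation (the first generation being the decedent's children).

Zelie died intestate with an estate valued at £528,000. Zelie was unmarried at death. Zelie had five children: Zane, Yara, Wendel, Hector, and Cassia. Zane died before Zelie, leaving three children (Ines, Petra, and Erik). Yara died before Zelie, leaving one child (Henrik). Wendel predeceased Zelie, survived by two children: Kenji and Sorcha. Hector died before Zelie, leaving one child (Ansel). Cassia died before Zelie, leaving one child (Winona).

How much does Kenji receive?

The entire £528,000 passes to the descendants.
No child survives, so the initial division is made at the grandchildren's generation.
That amount (£528,000) is divided into 8 shares of £66,000: Ines, Petra, Erik, Henrik, Kenji, Sorcha, Ansel, and Winona each take £66,000.

Kenji receives £66,000.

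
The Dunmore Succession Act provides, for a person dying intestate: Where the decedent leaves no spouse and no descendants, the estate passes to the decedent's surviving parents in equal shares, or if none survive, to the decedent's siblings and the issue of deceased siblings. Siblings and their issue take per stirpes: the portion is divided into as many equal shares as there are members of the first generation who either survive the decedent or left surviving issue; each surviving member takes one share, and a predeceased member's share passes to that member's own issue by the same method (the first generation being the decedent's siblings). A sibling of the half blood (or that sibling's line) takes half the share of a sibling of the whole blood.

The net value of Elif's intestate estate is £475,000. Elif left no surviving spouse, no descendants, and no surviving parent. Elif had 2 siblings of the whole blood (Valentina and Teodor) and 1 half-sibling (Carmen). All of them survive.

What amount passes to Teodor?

Teodor receives £190,000.

The entire £475,000 passes to the siblings and their issue.
Counting each half-blood sibling's line as half a unit, there are 5/2 units in £475,000, so one unit is £190,000. Whole-blood lines (Valentina and Teodor) take £190,000 each; half-blood lines (Carmen) take £95,000 each.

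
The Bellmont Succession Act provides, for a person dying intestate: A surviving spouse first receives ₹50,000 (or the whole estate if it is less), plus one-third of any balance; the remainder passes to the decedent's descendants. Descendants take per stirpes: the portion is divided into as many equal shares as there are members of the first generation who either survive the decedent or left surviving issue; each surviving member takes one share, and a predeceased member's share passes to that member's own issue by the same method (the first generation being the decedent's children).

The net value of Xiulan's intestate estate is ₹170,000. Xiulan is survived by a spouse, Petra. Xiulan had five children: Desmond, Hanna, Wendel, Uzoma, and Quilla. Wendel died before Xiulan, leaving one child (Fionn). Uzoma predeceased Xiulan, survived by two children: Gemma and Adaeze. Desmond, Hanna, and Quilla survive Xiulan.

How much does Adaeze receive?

Petra first takes ₹50,000, leaving a balance of ₹120,000. Petra then takes one-third of the balance (₹40,000), for a total of ₹90,000. The remaining ₹80,000 passes to the descendants.
The descendants' portion (₹80,000) is divided into 5 shares of ₹16,000: Desmond, Hanna, and Quilla each take ₹16,000; Wendel's ₹16,000 share passes to Wendel's issue; Uzoma's ₹16,000 share passes to Uzoma's issue.
Wendel's share (₹16,000) passes entirely to Fionn.
Uzoma's share (₹16,000) is divided into 2 shares of ₹8,000: Gemma and Adaeze each take ₹8,000.

Adaeze receives ₹8,000.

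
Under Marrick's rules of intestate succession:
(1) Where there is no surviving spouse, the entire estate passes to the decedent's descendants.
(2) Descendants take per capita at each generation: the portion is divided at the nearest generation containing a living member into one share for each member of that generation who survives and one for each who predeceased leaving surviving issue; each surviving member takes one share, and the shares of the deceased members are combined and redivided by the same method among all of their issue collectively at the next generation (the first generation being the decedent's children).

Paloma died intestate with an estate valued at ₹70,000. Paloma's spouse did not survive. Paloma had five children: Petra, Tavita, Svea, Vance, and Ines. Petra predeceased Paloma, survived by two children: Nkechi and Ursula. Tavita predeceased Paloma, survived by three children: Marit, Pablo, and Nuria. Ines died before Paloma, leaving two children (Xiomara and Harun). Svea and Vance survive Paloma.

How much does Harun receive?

The entire ₹70,000 passes to the descendants.
That amount (₹70,000) is divided at the children's generation into 5 shares of ₹14,000. Svea and Vance each take ₹14,000. The 3 shares of the deceased (Petra, Tavita, and Ines) are combined into a pool of ₹42,000.
That pool (₹42,000) is divided at the grandchildren's generation equally among Nkechi, Ursula, Marit, Pablo, Nuria, Xiomara, and Harun: ₹6,000 each.

Harun receives ₹6,000.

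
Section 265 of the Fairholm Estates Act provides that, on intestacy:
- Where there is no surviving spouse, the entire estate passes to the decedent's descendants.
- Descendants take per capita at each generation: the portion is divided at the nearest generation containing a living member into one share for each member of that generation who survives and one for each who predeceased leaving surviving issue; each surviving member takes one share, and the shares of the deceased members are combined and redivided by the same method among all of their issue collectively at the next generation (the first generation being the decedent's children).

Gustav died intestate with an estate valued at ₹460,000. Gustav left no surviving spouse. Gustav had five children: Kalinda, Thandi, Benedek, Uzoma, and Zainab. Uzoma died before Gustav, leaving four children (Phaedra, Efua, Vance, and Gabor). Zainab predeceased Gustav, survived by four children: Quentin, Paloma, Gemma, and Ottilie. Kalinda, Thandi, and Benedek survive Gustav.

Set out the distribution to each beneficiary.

The entire ₹460,000 passes to the descendants.
That amount (₹460,000) is divided at the children's generation into 5 shares of ₹92,000. Kalinda, Thandi, and Benedek each take ₹92,000. The 2 shares of the deceased (Uzoma and Zainab) are combined into a pool of ₹184,000.
That pool (₹184,000) is divided at the grandchildren's generation equally among Phaedra, Efua, Vance, Gabor, Quentin, Paloma, Gemma, and Ottilie: ₹23,000 each.

Kalinda: ₹92,000; Thandi: ₹92,000; Benedek: ₹92,000; Phaedra: ₹23,000; Efua: ₹23,000; Vance: ₹23,000; Gabor: ₹23,000; Quentin: ₹23,000; Paloma: ₹23,000; Gemma: ₹23,000; Ottilie: ₹23,000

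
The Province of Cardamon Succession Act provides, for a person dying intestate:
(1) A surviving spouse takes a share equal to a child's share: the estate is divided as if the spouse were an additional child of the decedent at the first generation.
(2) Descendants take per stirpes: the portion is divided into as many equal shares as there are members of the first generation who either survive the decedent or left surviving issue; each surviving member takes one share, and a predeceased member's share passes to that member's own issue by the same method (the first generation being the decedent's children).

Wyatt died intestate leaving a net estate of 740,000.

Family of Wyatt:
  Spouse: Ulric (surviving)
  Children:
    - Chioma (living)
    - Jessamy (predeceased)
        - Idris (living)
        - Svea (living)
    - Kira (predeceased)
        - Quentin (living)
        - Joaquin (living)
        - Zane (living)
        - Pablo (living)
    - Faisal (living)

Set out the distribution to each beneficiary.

The spouse counts as an additional share at the children's level, so there are 5 primary shares of 148,000. Ulric takes one such share (148,000).
The children's combined portion (592,000) is divided into 4 shares of 148,000: Chioma and Faisal each take 148,000; Jessamy's 148,000 share passes to Jessamy's issue; Kira's 148,000 share passes to Kira's issue.
Jessamy's share (148,000) is divided into 2 shares of 74,000: Idris and Svea each take 74,000.
Kira's share (148,000) is divided into 4 shares of 37,000: Quentin, Joaquin, Zane, and Pablo each take 37,000.

Ulric: 148,000; Chioma: 148,000; Idris: 74,000; Svea: 74,000; Quentin: 37,000; Joaquin: 37,000; Zane: 37,000; Pablo: 37,000; Faisal: 148,000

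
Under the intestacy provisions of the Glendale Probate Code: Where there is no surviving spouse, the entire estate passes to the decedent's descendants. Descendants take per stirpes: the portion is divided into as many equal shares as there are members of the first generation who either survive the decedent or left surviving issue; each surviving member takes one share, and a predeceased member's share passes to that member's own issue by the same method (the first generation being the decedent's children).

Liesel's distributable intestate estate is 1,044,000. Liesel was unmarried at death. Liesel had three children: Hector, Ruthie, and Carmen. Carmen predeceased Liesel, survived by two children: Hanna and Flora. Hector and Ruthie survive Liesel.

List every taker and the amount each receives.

The entire 1,044,000 passes to the descendants.
That amount (1,044,000) is divided into 3 shares of 348,000: Hector and Ruthie each take 348,000; Carmen's 348,000 share passes to Carmen's issue.
Carmen's share (348,000) is divided into 2 shares of 174,000: Hanna and Flora each take 174,000.

Hector: 348,000; Ruthie: 348,000; Hanna: 174,000; Flora: 174,000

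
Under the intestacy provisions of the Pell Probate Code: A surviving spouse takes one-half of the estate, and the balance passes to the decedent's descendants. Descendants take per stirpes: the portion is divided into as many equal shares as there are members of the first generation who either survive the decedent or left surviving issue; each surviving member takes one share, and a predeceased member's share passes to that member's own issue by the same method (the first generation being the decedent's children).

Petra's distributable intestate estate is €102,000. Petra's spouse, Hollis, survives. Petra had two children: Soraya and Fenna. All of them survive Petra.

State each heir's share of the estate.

Hollis: €51,000; Soraya: €25,500; Fenna: €25,500

Hollis takes one-half of €102,000 = €51,000. The remaining €51,000 passes to the descendants.
The descendants' portion (€51,000) is divided into 2 shares of €25,500: Soraya and Fenna each take €25,500.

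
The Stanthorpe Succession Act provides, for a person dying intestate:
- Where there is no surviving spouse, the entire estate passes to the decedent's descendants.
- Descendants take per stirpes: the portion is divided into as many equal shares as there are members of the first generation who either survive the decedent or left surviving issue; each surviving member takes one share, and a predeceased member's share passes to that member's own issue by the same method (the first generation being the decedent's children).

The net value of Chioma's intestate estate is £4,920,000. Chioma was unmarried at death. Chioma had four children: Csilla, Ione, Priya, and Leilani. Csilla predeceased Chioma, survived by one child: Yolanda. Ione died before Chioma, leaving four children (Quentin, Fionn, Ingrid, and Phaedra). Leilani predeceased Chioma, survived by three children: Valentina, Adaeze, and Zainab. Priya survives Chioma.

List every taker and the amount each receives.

Yolanda: £1,230,000; Quentin: £307,500; Fionn: £307,500; Ingrid: £307,500; Phaedra: £307,500; Priya: £1,230,000; Valentina: £410,000; Adaeze: £410,000; Zainab: £410,000

The entire £4,920,000 passes to the descendants.
That amount (£4,920,000) is divided into 4 shares of £1,230,000: Priya takes £1,230,000; Csilla's £1,230,000 share passes to Csilla's issue; Ione's £1,230,000 share passes to Ione's issue; Leilani's £1,230,000 share passes to Leilani's issue.
Csilla's share (£1,230,000) passes entirely to Yolanda.
Ione's share (£1,230,000) is divided into 4 shares of £307,500: Quentin, Fionn, Ingrid, and Phaedra each take £307,500.
Leilani's share (£1,230,000) is divided into 3 shares of £410,000: Valentina, Adaeze, and Zainab each take £410,000.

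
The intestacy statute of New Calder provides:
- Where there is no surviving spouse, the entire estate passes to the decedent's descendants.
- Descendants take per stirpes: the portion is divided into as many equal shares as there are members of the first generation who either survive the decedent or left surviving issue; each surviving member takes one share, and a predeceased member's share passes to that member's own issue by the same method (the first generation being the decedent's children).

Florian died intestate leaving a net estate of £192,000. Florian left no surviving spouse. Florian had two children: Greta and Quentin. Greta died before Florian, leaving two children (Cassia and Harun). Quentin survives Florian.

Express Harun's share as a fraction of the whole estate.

Harun receives 1/4 of the estate.

The entire £192,000 passes to the descendants.
That amount (£192,000) is divided into 2 shares of £96,000: Quentin takes £96,000; Greta's £96,000 share passes to Greta's issue.
Greta's share (£96,000) is divided into 2 shares of £48,000: Cassia and Harun each take £48,000.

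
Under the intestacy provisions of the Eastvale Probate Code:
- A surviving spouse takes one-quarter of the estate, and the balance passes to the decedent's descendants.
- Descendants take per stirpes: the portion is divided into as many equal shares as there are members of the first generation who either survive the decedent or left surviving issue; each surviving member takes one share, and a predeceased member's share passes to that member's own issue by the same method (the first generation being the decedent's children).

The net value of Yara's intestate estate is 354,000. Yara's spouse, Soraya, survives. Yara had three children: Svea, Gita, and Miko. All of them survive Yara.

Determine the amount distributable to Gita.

Gita receives 88,500.

Soraya takes one-quarter of 354,000 = 88,500. The remaining 265,500 passes to the descendants.
The descendants' portion (265,500) is divided into 3 shares of 88,500: Svea, Gita, and Miko each take 88,500.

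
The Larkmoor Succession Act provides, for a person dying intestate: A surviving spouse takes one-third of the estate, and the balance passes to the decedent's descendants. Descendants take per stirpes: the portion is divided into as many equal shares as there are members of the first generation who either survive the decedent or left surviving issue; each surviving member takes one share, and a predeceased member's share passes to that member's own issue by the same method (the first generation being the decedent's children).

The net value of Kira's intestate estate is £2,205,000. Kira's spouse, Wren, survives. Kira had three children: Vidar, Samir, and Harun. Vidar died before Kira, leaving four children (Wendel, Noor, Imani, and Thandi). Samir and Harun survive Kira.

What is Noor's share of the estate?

Noor receives £122,500.

Wren takes one-third of £2,205,000 = £735,000. The remaining £1,470,000 passes to the descendants.
The descendants' portion (£1,470,000) is divided into 3 shares of £490,000: Samir and Harun each take £490,000; Vidar's £490,000 share passes to Vidar's issue.
Vidar's share (£490,000) is divided into 4 shares of £122,500: Wendel, Noor, Imani, and Thandi each take £122,500.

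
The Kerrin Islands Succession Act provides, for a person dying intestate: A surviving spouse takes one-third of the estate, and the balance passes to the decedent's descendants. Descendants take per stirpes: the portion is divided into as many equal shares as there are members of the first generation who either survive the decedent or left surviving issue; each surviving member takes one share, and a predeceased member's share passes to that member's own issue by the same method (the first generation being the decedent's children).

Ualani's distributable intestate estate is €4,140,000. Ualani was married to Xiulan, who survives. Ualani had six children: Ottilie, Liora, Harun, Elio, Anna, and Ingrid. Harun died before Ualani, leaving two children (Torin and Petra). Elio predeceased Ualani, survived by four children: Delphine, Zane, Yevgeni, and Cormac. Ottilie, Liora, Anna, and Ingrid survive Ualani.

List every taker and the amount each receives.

Xiulan takes one-third of €4,140,000 = €1,380,000. The remaining €2,760,000 passes to the descendants.
The descendants' portion (€2,760,000) is divided into 6 shares of €460,000: Ottilie, Liora, Anna, and Ingrid each take €460,000; Harun's €460,000 share passes to Harun's issue; Elio's €460,000 share passes to Elio's issue.
Harun's share (€460,000) is divided into 2 shares of €230,000: Torin and Petra each take €230,000.
Elio's share (€460,000) is divided into 4 shares of €115,000: Delphine, Zane, Yevgeni, and Cormac each take €115,000.

Xiulan: €1,380,000; Ottilie: €460,000; Liora: €460,000; Torin: €230,000; Petra: €230,000; Delphine: €115,000; Zane: €115,000; Yevgeni: €115,000; Cormac: €115,000; Anna: €460,000; Ingrid: €460,000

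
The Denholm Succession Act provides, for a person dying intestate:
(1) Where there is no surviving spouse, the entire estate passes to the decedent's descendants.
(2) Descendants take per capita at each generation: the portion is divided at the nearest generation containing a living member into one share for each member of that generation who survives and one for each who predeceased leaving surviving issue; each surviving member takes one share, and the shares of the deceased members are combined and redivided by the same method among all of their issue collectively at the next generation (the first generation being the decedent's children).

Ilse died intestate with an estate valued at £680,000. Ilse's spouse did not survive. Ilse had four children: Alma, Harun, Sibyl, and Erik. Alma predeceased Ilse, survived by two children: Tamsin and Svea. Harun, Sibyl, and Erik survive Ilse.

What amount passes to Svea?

The entire £680,000 passes to the descendants.
That amount (£680,000) is divided at the children's generation into 4 shares of £170,000. Harun, Sibyl, and Erik each take £170,000. The remaining share for the deceased Alma (£170,000) is carried to the next generation.
That pool (£170,000) is divided at the grandchildren's generation equally among Tamsin and Svea: £85,000 each.

Svea receives £85,000.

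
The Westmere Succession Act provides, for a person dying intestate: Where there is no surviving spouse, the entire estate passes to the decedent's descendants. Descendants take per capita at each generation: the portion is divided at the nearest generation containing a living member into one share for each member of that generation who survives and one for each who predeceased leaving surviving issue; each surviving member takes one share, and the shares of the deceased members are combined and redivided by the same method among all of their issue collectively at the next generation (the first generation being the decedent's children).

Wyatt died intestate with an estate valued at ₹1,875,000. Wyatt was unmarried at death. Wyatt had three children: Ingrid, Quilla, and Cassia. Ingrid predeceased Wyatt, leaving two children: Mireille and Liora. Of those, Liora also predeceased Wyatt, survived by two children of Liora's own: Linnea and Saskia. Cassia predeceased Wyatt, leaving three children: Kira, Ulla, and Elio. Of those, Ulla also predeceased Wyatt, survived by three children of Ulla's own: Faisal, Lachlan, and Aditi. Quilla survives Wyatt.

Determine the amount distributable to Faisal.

Faisal receives ₹100,000.

The entire ₹1,875,000 passes to the descendants.
That amount (₹1,875,000) is divided at the children's generation into 3 shares of ₹625,000. Quilla takes ₹625,000. The 2 shares of the deceased (Ingrid and Cassia) are combined into a pool of ₹1,250,000.
That pool (₹1,250,000) is divided at the grandchildren's generation into 5 shares of ₹250,000. Mireille, Kira, and Elio each take ₹250,000. The 2 shares of the deceased (Liora and Ulla) are combined into a pool of ₹500,000.
That pool (₹500,000) is divided at the great-grandchildren's generation equally among Linnea, Saskia, Faisal, Lachlan, and Aditi: ₹100,000 each.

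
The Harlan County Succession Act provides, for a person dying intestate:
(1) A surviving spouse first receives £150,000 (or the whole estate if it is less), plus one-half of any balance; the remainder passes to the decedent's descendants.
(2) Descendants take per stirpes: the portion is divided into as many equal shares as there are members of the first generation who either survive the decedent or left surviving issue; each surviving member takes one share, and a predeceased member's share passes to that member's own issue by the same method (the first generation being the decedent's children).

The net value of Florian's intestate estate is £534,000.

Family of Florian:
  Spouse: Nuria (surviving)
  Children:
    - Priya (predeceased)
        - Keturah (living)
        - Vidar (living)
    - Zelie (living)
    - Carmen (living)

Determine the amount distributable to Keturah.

Nuria first takes £150,000, leaving a balance of £384,000. Nuria then takes one-half of the balance (£192,000), for a total of £342,000. The remaining £192,000 passes to the descendants.
The descendants' portion (£192,000) is divided into 3 shares of £64,000: Zelie and Carmen each take £64,000; Priya's £64,000 share passes to Priya's issue.
Priya's share (£64,000) is divided into 2 shares of £32,000: Keturah and Vidar each take £32,000.

Keturah receives £32,000.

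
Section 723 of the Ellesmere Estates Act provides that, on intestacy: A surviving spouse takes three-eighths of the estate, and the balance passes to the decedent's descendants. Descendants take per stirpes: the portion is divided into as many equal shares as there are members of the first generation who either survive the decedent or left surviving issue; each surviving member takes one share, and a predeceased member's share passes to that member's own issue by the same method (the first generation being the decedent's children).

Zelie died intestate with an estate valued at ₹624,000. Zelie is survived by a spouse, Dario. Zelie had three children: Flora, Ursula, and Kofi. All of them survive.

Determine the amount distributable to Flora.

Flora receives ₹130,000.

Dario takes three-eighths of ₹624,000 = ₹234,000. The remaining ₹390,000 passes to the descendants.
The descendants' portion (₹390,000) is divided into 3 shares of ₹130,000: Flora, Ursula, and Kofi each take ₹130,000.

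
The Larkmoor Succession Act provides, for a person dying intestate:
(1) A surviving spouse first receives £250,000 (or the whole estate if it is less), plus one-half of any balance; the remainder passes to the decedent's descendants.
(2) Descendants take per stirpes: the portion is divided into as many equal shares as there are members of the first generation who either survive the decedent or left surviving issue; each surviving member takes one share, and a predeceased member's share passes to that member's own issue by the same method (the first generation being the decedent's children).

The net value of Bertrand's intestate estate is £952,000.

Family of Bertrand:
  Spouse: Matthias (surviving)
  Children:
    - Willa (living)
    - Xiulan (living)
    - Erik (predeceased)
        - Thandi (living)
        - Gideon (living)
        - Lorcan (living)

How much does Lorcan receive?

Matthias first takes £250,000, leaving a balance of £702,000. Matthias then takes one-half of the balance (£351,000), for a total of £601,000. The remaining £351,000 passes to the descendants.
The descendants' portion (£351,000) is divided into 3 shares of £117,000: Willa and Xiulan each take £117,000; Erik's £117,000 share passes to Erik's issue.
Erik's share (£117,000) is divided into 3 shares of £39,000: Thandi, Gideon, and Lorcan each take £39,000.

Lorcan receives £39,000.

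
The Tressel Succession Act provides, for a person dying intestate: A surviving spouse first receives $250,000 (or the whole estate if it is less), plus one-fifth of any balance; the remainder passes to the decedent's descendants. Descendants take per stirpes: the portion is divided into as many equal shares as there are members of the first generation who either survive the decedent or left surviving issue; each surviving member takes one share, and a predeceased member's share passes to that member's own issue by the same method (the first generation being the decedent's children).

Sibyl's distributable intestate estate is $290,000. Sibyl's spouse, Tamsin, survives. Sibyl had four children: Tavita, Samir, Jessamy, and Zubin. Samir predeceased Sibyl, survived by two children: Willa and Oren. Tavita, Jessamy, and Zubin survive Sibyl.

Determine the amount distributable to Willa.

Willa receives $4,000.

Tamsin first takes $250,000, leaving a balance of $40,000. Tamsin then takes one-fifth of the balance ($8,000), for a total of $258,000. The remaining $32,000 passes to the descendants.
The descendants' portion ($32,000) is divided into 4 shares of $8,000: Tavita, Jessamy, and Zubin each take $8,000; Samir's $8,000 share passes to Samir's issue.
Samir's share ($8,000) is divided into 2 shares of $4,000: Willa and Oren each take $4,000.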